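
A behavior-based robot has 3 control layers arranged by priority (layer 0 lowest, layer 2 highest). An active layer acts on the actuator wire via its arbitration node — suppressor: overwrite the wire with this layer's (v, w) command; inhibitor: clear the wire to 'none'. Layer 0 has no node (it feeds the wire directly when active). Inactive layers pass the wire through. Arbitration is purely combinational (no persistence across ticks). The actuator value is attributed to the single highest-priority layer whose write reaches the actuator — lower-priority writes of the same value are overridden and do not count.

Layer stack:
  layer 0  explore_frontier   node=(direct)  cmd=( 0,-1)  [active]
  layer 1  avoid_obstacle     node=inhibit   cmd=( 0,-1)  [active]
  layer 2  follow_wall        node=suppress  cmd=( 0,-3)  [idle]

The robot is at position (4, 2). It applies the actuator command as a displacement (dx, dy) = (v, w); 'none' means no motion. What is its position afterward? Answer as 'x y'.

4 2

layer 0 (explore_frontier) active — direct: (0, -1)
layer 1 (avoid_obstacle) active — inhibits: none
layer 2 (follow_wall) idle — unchanged: none
→ actuator none
position: (4, 2) + none = (4, 2)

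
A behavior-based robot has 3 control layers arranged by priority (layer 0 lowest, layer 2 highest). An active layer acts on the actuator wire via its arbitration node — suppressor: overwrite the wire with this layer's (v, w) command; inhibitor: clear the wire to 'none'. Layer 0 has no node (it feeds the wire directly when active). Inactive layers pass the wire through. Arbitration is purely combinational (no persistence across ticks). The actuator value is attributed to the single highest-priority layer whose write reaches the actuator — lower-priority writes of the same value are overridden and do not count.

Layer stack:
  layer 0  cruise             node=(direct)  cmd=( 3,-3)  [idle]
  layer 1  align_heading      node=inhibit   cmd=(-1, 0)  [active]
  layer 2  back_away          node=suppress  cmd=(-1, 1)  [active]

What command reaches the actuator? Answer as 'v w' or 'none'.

layer 0 (cruise) idle — none
layer 1 (align_heading) active — inhibits: none
layer 2 (back_away) active — suppresses: (-1, 1)
→ actuator (-1, 1)

-1 1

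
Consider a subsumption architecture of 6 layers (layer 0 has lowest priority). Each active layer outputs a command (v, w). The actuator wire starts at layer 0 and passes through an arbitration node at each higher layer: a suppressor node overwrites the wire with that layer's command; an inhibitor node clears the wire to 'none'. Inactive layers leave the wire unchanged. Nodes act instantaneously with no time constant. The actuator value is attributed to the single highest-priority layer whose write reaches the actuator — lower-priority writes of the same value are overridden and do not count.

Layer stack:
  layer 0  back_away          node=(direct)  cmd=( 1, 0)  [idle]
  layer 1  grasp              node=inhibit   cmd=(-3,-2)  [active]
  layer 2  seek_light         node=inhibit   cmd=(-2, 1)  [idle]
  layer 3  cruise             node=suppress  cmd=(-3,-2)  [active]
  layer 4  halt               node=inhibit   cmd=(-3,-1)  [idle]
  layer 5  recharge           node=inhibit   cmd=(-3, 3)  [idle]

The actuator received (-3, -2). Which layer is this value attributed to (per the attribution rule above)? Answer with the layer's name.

cruise

[0] back_away off; wire := none
[1] grasp on (inhibit); wire := none
[2] seek_light off; pass none
[3] cruise on (suppress); wire := (-3, -2)
[4] halt off; pass (-3, -2)
[5] recharge off; pass (-3, -2)
output (-3, -2)
last writer: layer 3 = cruise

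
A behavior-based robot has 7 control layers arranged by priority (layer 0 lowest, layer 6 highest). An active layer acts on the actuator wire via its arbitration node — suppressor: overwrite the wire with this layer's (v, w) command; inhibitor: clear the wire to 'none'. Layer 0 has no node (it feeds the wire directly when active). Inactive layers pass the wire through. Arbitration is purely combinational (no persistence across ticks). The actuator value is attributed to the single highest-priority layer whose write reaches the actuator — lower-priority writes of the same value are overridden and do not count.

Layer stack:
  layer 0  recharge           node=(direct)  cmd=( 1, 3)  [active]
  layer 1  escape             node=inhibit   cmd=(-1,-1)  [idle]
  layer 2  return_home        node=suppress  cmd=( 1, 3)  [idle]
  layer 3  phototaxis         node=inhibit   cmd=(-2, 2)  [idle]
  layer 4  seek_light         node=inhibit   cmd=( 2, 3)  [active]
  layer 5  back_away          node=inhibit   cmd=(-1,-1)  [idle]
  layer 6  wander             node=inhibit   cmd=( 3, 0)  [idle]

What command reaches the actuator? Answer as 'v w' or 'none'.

[0] recharge on; wire := (1, 3)
[1] escape off; pass (1, 3)
[2] return_home off; pass (1, 3)
[3] phototaxis off; pass (1, 3)
[4] seek_light on (inhibit); wire := none
[5] back_away off; pass none
[6] wander off; pass none
output none

none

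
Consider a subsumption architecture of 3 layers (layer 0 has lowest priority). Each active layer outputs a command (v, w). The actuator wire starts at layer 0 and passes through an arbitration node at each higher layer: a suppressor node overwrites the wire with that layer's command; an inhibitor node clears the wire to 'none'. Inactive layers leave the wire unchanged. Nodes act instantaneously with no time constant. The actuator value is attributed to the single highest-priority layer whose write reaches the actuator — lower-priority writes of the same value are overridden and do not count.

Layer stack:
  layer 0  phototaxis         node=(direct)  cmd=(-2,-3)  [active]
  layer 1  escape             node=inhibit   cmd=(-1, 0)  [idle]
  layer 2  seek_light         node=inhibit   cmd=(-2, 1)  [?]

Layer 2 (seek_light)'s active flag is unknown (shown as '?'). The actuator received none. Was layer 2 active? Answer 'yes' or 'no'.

If layer 2 is active=yes:
  actuator would be none
If layer 2 is active=no:
  actuator would be (-2, -3)
Observed none, so layer 2 was active.

yes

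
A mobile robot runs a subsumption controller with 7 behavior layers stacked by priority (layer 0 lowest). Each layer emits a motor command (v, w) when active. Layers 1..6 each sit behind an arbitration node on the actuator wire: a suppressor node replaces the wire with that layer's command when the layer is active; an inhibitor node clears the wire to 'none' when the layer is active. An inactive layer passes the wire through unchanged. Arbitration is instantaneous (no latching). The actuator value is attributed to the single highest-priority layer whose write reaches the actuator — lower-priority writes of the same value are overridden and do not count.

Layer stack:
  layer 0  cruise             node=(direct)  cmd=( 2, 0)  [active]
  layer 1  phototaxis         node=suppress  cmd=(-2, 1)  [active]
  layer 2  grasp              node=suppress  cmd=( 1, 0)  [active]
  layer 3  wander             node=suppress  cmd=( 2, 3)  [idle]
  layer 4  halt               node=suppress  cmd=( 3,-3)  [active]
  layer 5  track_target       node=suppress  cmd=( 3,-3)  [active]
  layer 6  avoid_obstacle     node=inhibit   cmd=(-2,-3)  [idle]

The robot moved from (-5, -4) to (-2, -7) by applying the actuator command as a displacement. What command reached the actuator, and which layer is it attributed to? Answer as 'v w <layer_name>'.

displacement = (-2, -7) − (-5, -4) = (3, -3)
L0 cruise: active, feeds wire = (2, 0)
L1 phototaxis: active, suppressor → wire = (-2, 1)
L2 grasp: active, suppressor → wire = (1, 0)
L3 wander: idle → wire stays (1, 0)
L4 halt: active, suppressor → wire = (3, -3)
L5 track_target: active, suppressor → wire = (3, -3)
L6 avoid_obstacle: idle → wire stays (3, -3)
actuator = (3, -3) — from layer 5 (track_target)

3 -3 track_target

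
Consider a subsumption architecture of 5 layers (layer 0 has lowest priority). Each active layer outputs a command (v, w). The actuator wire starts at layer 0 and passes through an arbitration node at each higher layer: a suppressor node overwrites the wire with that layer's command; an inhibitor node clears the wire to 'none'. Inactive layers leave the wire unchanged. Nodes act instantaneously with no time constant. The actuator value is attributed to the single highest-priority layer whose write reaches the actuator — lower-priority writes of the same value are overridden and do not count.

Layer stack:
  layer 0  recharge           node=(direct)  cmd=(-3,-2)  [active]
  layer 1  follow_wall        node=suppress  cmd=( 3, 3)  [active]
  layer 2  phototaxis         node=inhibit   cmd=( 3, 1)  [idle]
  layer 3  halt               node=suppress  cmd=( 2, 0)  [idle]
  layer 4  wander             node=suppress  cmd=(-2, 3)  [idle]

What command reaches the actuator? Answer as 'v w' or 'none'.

layer 0 (recharge) active — direct: (-3, -2)
layer 1 (follow_wall) active — suppresses: (3, 3)
layer 2 (phototaxis) idle — unchanged: (3, 3)
layer 3 (halt) idle — unchanged: (3, 3)
layer 4 (wander) idle — unchanged: (3, 3)
→ actuator (3, 3)

3 3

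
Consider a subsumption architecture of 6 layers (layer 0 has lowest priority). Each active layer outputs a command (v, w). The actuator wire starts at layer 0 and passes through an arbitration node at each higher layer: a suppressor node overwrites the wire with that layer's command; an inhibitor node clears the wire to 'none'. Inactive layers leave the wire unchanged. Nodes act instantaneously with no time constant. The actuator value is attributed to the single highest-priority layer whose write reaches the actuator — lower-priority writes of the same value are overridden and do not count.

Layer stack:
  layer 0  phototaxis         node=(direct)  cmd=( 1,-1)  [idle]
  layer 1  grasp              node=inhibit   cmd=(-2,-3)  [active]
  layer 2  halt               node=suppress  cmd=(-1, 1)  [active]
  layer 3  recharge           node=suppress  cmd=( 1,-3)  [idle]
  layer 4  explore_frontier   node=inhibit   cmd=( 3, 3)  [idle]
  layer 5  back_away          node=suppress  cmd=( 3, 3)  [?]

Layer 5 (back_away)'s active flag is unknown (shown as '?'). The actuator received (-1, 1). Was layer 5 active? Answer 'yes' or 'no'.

no

If layer 5 is active=yes:
  actuator would be (3, 3)
If layer 5 is active=no:
  actuator would be (-1, 1)
Observed (-1, 1), so layer 5 was idle.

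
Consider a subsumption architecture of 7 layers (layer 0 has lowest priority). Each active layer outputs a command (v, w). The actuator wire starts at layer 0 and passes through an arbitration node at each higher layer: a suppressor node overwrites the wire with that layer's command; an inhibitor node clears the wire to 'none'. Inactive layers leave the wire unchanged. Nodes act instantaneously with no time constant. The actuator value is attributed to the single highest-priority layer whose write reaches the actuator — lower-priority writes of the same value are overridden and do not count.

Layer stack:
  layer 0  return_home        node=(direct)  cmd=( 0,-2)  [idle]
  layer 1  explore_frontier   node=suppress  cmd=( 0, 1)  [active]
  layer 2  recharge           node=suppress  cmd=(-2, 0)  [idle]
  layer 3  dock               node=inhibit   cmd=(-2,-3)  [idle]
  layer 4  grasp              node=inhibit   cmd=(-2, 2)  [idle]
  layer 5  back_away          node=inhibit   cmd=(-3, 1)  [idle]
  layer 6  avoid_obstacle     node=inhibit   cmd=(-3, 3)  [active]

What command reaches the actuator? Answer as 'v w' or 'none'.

layer 0 (return_home) idle — none
layer 1 (explore_frontier) active — suppresses: (0, 1)
layer 2 (recharge) idle — unchanged: (0, 1)
layer 3 (dock) idle — unchanged: (0, 1)
layer 4 (grasp) idle — unchanged: (0, 1)
layer 5 (back_away) idle — unchanged: (0, 1)
layer 6 (avoid_obstacle) active — inhibits: none
→ actuator none

none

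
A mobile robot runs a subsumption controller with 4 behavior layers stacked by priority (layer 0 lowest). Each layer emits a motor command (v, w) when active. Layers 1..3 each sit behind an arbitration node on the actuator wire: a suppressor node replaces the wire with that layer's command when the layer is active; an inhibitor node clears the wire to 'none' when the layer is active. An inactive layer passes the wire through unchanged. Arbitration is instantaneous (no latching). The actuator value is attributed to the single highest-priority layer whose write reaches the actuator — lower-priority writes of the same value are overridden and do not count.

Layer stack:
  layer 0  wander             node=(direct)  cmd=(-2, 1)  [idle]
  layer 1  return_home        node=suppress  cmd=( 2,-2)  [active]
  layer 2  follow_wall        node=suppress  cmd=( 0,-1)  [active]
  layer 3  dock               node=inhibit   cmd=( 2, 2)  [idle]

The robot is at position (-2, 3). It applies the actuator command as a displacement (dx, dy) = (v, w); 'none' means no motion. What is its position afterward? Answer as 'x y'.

[0] wander off; wire := none
[1] return_home on (suppress); wire := (2, -2)
[2] follow_wall on (suppress); wire := (0, -1)
[3] dock off; pass (0, -1)
output (0, -1)
position: (-2, 3) + (0, -1) = (-2, 2)

-2 2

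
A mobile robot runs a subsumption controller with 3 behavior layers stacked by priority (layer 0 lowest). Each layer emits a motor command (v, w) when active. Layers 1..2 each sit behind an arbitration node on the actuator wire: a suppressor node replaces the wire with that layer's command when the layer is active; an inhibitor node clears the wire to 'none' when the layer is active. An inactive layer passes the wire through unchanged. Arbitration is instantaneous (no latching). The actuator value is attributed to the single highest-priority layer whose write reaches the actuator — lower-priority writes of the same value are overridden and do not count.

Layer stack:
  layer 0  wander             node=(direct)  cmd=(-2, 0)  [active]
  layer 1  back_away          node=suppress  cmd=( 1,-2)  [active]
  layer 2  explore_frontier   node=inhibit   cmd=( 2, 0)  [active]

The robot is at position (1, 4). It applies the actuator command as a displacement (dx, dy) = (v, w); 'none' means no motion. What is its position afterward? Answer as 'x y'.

1 4

[0] wander on; wire := (-2, 0)
[1] back_away on (suppress); wire := (1, -2)
[2] explore_frontier on (inhibit); wire := none
output none
position: (1, 4) + none = (1, 4)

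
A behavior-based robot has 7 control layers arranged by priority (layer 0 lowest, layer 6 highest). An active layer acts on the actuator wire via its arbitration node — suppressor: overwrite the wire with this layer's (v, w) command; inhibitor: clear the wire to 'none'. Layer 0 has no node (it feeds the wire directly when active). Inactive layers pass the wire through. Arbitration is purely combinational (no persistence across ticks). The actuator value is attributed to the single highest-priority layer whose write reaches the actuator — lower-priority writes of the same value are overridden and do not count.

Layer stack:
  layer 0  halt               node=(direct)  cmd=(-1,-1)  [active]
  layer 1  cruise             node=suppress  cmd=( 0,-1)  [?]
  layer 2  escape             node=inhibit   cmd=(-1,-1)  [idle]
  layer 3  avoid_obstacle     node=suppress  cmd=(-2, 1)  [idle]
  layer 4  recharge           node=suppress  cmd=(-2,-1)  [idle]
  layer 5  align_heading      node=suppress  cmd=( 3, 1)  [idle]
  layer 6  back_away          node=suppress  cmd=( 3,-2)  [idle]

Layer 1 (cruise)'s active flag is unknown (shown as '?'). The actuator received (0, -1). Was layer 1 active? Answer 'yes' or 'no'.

If layer 1 is active=yes:
  actuator would be (0, -1)
If layer 1 is active=no:
  actuator would be (-1, -1)
Observed (0, -1), so layer 1 was active.

yes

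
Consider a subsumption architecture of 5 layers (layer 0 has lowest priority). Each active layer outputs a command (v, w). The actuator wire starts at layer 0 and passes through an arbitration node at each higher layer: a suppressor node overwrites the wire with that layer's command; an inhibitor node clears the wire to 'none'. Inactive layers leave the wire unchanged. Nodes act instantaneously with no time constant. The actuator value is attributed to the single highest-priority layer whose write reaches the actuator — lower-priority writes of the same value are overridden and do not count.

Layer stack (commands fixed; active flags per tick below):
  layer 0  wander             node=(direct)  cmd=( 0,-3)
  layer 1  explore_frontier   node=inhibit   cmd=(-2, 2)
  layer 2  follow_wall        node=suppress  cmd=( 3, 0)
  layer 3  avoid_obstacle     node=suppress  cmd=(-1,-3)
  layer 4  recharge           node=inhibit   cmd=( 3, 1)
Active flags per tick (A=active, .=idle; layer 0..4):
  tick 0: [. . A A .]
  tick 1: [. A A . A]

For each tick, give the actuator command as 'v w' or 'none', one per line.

tick 0:
  L0 wander: idle → wire = none
  L1 explore_frontier: idle → wire stays none
  L2 follow_wall: active, suppressor → wire = (3, 0)
  L3 avoid_obstacle: active, suppressor → wire = (-1, -3)
  L4 recharge: idle → wire stays (-1, -3)
  actuator = (-1, -3)
tick 1:
  L0 wander: idle → wire = none
  L1 explore_frontier: active, inhibitor → wire = none
  L2 follow_wall: active, suppressor → wire = (3, 0)
  L3 avoid_obstacle: idle → wire stays (3, 0)
  L4 recharge: active, inhibitor → wire = none
  actuator = none

-1 -3
none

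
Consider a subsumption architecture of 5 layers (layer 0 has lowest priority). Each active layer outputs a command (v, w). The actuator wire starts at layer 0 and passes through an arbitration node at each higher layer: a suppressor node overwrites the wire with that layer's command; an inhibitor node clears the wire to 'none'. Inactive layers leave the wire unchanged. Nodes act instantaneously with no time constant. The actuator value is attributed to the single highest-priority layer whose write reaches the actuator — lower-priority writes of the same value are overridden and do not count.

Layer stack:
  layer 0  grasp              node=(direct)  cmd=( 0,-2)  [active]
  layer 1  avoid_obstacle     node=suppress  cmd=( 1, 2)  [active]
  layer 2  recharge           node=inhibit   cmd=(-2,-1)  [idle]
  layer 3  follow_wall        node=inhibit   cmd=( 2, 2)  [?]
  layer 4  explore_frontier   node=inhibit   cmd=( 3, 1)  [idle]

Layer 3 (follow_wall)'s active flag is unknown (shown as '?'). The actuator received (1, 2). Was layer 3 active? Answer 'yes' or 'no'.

If layer 3 is active=yes:
  actuator would be none
If layer 3 is active=no:
  actuator would be (1, 2)
Observed (1, 2), so layer 3 was idle.

no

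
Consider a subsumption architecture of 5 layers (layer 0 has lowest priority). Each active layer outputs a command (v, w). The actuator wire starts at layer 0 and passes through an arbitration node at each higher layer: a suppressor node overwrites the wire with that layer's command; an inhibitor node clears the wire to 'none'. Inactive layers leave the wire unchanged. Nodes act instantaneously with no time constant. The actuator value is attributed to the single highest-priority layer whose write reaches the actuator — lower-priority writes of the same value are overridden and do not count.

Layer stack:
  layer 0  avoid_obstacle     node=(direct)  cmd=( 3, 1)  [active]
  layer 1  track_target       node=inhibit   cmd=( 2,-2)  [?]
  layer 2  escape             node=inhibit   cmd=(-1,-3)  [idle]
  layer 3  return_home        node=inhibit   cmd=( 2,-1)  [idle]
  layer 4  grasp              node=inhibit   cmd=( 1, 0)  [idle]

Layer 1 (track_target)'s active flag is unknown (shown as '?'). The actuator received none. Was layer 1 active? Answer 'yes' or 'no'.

yes

If layer 1 is active=yes:
  actuator would be none
If layer 1 is active=no:
  actuator would be (3, 1)
Observed none, so layer 1 was active.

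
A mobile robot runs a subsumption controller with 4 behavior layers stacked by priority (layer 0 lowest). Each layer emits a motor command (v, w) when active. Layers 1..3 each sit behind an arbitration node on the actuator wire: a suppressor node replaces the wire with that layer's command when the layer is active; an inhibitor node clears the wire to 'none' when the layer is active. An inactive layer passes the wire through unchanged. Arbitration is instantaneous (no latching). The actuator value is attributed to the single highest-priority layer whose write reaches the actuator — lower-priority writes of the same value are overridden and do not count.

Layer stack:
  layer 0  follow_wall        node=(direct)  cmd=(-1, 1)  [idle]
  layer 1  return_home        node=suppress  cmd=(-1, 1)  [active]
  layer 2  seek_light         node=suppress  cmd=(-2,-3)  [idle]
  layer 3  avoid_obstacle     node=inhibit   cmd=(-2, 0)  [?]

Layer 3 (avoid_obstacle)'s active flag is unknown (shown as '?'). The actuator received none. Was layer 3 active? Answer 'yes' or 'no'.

yes

If layer 3 is active=yes:
  actuator would be none
If layer 3 is active=no:
  actuator would be (-1, 1)
Observed none, so layer 3 was active.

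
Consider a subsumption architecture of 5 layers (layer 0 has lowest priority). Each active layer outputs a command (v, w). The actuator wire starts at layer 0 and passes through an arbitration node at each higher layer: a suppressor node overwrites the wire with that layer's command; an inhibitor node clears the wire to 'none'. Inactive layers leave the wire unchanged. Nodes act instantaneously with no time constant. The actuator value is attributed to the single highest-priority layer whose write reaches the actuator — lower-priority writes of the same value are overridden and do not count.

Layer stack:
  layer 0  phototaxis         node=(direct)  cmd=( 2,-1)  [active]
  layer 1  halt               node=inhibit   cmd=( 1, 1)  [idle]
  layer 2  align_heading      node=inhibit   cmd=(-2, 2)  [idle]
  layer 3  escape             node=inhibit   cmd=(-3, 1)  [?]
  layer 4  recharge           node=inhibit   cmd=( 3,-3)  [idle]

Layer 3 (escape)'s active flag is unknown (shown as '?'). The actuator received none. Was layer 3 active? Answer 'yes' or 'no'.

yes

If layer 3 is active=yes:
  actuator would be none
If layer 3 is active=no:
  actuator would be (2, -1)
Observed none, so layer 3 was active.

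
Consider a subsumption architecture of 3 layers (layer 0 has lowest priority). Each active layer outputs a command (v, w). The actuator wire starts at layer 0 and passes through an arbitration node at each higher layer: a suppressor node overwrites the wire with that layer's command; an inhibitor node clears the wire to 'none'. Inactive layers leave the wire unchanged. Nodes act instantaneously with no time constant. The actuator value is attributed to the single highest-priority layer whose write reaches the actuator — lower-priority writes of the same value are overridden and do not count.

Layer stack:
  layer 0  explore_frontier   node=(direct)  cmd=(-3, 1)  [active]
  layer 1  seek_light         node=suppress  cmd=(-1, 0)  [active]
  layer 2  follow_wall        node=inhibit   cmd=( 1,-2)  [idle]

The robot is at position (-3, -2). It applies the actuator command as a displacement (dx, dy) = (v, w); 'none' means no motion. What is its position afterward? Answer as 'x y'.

L0 explore_frontier: active, feeds wire = (-3, 1)
L1 seek_light: active, suppressor → wire = (-1, 0)
L2 follow_wall: idle → wire stays (-1, 0)
actuator = (-1, 0)
position: (-3, -2) + (-1, 0) = (-4, -2)

-4 -2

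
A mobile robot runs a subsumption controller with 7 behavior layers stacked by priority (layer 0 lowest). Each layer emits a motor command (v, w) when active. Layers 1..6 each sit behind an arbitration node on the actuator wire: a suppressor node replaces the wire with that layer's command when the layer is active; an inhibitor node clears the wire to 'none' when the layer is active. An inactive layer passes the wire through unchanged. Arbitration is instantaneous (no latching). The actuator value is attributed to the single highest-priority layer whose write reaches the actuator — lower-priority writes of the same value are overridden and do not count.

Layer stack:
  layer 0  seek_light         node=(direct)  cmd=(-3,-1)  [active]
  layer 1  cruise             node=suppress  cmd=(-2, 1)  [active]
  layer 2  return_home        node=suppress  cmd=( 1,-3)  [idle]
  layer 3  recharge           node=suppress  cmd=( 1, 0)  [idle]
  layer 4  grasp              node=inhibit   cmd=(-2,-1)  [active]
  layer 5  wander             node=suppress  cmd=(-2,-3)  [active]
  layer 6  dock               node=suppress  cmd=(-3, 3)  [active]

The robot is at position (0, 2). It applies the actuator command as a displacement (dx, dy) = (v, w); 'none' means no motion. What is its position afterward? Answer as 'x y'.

[0] seek_light on; wire := (-3, -1)
[1] cruise on (suppress); wire := (-2, 1)
[2] return_home off; pass (-2, 1)
[3] recharge off; pass (-2, 1)
[4] grasp on (inhibit); wire := none
[5] wander on (suppress); wire := (-2, -3)
[6] dock on (suppress); wire := (-3, 3)
output (-3, 3)
position: (0, 2) + (-3, 3) = (-3, 5)

-3 5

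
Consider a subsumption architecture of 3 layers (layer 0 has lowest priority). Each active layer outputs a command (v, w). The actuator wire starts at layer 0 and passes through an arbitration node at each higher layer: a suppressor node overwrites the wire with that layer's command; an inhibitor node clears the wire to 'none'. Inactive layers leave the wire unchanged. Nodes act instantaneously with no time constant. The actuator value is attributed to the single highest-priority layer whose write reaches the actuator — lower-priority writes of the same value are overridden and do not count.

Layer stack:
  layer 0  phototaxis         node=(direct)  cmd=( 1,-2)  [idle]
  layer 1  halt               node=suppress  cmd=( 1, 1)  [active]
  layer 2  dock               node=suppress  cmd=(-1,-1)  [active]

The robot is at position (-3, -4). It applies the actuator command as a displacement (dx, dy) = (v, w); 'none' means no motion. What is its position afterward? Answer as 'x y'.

-4 -5

[0] phototaxis off; wire := none
[1] halt on (suppress); wire := (1, 1)
[2] dock on (suppress); wire := (-1, -1)
output (-1, -1)
position: (-3, -4) + (-1, -1) = (-4, -5)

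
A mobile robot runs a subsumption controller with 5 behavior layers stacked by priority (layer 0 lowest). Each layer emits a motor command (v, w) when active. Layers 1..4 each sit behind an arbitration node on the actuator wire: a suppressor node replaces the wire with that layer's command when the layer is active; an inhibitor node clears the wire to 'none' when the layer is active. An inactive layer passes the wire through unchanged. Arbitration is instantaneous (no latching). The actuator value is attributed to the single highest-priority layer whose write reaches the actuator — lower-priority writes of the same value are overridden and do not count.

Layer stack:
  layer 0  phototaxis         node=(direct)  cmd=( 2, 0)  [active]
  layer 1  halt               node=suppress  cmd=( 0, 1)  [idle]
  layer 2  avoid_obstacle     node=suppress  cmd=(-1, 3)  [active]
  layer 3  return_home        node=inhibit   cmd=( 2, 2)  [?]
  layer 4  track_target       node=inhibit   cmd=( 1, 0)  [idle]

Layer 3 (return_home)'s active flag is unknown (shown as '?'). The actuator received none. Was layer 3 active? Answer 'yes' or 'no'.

yes

If layer 3 is active=yes:
  actuator would be none
If layer 3 is active=no:
  actuator would be (-1, 3)
Observed none, so layer 3 was active.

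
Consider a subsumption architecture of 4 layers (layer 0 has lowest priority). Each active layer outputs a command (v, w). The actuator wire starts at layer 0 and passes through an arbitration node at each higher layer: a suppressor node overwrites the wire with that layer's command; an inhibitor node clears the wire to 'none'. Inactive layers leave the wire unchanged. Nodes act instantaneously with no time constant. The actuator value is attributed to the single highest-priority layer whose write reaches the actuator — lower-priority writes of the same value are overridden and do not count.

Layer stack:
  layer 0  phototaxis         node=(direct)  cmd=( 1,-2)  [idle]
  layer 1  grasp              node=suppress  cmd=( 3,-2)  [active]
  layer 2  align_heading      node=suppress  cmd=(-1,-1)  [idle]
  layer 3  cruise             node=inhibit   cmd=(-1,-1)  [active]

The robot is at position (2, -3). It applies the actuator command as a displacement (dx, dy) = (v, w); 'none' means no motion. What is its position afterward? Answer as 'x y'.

2 -3

[0] phototaxis off; wire := none
[1] grasp on (suppress); wire := (3, -2)
[2] align_heading off; pass (3, -2)
[3] cruise on (inhibit); wire := none
output none
position: (2, -3) + none = (2, -3)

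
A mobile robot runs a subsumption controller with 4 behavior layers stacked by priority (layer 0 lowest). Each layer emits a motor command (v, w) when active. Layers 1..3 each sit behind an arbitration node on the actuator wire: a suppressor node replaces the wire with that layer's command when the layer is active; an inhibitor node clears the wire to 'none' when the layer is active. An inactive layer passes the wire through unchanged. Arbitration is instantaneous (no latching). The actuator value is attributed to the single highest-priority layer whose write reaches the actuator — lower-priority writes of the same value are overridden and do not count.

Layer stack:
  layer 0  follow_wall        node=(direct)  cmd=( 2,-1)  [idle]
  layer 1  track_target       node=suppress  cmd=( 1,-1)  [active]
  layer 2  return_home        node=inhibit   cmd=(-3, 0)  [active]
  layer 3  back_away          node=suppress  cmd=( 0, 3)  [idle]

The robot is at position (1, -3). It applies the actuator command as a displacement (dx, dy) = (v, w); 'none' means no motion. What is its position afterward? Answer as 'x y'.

1 -3

L0 follow_wall: idle → wire = none
L1 track_target: active, suppressor → wire = (1, -1)
L2 return_home: active, inhibitor → wire = none
L3 back_away: idle → wire stays none
actuator = none
position: (1, -3) + none = (1, -3)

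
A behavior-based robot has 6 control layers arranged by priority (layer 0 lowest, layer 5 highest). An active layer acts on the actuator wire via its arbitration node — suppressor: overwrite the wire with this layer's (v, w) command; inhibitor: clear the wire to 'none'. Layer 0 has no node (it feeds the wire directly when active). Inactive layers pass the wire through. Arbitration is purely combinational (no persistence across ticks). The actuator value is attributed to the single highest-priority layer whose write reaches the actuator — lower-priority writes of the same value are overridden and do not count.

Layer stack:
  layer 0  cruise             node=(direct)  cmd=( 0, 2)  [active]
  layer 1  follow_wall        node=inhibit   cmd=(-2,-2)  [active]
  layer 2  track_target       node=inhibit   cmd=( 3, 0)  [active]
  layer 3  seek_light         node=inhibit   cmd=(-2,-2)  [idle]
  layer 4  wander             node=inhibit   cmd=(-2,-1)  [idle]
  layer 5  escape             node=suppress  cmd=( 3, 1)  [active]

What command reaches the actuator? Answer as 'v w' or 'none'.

layer 0 (cruise) active — direct: (0, 2)
layer 1 (follow_wall) active — inhibits: none
layer 2 (track_target) active — inhibits: none
layer 3 (seek_light) idle — unchanged: none
layer 4 (wander) idle — unchanged: none
layer 5 (escape) active — suppresses: (3, 1)
→ actuator (3, 1)

3 1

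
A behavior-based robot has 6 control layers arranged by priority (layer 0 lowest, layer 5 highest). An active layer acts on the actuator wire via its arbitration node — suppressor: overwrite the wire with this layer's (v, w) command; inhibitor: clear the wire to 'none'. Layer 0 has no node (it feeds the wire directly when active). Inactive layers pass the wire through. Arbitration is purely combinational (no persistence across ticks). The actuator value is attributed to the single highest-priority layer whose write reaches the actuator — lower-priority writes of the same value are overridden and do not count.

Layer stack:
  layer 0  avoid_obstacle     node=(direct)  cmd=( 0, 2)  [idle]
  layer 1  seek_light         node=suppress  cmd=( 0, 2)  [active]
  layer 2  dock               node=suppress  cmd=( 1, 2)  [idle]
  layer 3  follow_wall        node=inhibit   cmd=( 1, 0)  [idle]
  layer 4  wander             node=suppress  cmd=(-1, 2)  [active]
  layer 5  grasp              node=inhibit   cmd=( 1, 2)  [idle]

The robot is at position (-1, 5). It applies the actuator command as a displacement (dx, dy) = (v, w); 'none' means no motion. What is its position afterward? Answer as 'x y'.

L0 avoid_obstacle: idle → wire = none
L1 seek_light: active, suppressor → wire = (0, 2)
L2 dock: idle → wire stays (0, 2)
L3 follow_wall: idle → wire stays (0, 2)
L4 wander: active, suppressor → wire = (-1, 2)
L5 grasp: idle → wire stays (-1, 2)
actuator = (-1, 2)
position: (-1, 5) + (-1, 2) = (-2, 7)

-2 7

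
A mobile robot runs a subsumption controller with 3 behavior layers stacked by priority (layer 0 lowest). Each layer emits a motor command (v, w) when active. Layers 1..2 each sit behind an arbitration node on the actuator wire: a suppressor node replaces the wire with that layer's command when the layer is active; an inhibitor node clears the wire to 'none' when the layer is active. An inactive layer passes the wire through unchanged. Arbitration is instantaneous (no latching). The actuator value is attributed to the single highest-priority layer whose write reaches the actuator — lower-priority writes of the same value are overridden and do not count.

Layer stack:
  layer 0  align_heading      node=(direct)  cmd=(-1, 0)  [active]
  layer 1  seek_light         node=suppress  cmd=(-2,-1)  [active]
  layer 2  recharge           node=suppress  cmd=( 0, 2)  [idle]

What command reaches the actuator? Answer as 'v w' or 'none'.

-2 -1

[0] align_heading on; wire := (-1, 0)
[1] seek_light on (suppress); wire := (-2, -1)
[2] recharge off; pass (-2, -1)
output (-2, -1)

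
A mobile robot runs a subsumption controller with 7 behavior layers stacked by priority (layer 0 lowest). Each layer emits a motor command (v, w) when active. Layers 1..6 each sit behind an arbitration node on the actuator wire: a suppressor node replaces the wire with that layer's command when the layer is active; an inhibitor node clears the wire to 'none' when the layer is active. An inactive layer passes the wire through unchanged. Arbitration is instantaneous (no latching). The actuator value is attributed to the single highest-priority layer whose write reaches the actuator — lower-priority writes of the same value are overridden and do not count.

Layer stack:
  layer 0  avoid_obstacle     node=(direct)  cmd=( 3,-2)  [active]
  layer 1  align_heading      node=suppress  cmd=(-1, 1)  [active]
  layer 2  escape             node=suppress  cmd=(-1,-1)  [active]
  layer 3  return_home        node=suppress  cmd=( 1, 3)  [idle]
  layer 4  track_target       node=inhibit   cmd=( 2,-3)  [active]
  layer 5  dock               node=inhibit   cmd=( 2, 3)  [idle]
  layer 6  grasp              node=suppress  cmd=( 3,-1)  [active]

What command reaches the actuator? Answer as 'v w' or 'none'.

3 -1

[0] avoid_obstacle on; wire := (3, -2)
[1] align_heading on (suppress); wire := (-1, 1)
[2] escape on (suppress); wire := (-1, -1)
[3] return_home off; pass (-1, -1)
[4] track_target on (inhibit); wire := none
[5] dock off; pass none
[6] grasp on (suppress); wire := (3, -1)
output (3, -1)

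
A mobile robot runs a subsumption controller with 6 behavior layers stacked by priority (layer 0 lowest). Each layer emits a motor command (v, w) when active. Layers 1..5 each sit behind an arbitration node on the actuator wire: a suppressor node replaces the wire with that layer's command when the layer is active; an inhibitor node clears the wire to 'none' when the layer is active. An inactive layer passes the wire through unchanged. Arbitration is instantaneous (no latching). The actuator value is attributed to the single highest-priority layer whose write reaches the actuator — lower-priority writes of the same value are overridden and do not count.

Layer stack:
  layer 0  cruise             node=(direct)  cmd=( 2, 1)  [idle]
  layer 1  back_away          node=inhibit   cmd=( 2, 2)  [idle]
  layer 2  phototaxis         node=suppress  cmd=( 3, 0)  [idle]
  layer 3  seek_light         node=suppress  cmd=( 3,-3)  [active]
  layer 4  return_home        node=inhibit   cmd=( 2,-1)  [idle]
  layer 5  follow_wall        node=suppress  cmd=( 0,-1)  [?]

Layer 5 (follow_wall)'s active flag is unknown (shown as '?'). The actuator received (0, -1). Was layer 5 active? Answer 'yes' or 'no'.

If layer 5 is active=yes:
  actuator would be (0, -1)
If layer 5 is active=no:
  actuator would be (3, -3)
Observed (0, -1), so layer 5 was active.

yes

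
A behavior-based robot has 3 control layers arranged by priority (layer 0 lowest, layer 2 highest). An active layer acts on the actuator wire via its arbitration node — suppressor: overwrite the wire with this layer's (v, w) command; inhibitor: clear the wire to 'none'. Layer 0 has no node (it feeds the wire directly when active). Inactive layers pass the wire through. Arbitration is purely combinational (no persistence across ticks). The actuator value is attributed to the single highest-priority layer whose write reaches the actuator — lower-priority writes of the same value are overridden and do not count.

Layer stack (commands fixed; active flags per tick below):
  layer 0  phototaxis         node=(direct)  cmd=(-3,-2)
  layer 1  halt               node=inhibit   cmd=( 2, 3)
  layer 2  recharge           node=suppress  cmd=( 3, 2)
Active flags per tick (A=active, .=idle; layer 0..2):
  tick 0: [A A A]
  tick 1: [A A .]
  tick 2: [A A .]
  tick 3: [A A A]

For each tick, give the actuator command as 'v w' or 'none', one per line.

tick 0:
  layer 0 (phototaxis) active — direct: (-3, -2)
  layer 1 (halt) active — inhibits: none
  layer 2 (recharge) active — suppresses: (3, 2)
  → actuator (3, 2)
tick 1:
  layer 0 (phototaxis) active — direct: (-3, -2)
  layer 1 (halt) active — inhibits: none
  layer 2 (recharge) idle — unchanged: none
  → actuator none
tick 2:
  layer 0 (phototaxis) active — direct: (-3, -2)
  layer 1 (halt) active — inhibits: none
  layer 2 (recharge) idle — unchanged: none
  → actuator none
tick 3:
  layer 0 (phototaxis) active — direct: (-3, -2)
  layer 1 (halt) active — inhibits: none
  layer 2 (recharge) active — suppresses: (3, 2)
  → actuator (3, 2)

3 2
none
none
3 2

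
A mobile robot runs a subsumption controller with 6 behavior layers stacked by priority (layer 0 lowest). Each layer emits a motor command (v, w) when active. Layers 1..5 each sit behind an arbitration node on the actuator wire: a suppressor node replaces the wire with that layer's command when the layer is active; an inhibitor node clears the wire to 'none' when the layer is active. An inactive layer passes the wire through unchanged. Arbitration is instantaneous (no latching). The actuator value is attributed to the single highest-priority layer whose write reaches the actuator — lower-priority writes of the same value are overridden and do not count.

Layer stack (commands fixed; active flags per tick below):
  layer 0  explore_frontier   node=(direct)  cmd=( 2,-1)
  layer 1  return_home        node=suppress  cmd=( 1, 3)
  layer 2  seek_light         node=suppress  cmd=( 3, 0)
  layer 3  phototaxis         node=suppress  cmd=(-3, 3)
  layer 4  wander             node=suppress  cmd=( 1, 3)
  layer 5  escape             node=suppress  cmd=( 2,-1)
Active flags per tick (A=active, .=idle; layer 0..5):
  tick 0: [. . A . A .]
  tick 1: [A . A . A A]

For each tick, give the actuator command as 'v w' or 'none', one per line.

tick 0:
  [0] explore_frontier off; wire := none
  [1] return_home off; pass none
  [2] seek_light on (suppress); wire := (3, 0)
  [3] phototaxis off; pass (3, 0)
  [4] wander on (suppress); wire := (1, 3)
  [5] escape off; pass (1, 3)
  output (1, 3)
tick 1:
  [0] explore_frontier on; wire := (2, -1)
  [1] return_home off; pass (2, -1)
  [2] seek_light on (suppress); wire := (3, 0)
  [3] phototaxis off; pass (3, 0)
  [4] wander on (suppress); wire := (1, 3)
  [5] escape on (suppress); wire := (2, -1)
  output (2, -1)

1 3
2 -1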